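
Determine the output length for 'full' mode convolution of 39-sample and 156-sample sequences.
Linear/full convolution length: m + n - 1 = 39 + 156 - 1 = 194

194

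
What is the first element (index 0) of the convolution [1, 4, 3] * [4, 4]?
Use y[k] = Σ_i a[i]·b[k-i] at k=0. y[0] = 1×4 = 4

4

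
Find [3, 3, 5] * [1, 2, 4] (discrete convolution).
y[0] = 3×1 = 3; y[1] = 3×2 + 3×1 = 9; y[2] = 3×4 + 3×2 + 5×1 = 23; y[3] = 3×4 + 5×2 = 22; y[4] = 5×4 = 20

[3, 9, 23, 22, 20]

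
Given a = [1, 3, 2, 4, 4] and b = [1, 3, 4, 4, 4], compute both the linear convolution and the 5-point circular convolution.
Linear: y_lin[0] = 1×1 = 1; y_lin[1] = 1×3 + 3×1 = 6; y_lin[2] = 1×4 + 3×3 + 2×1 = 15; y_lin[3] = 1×4 + 3×4 + 2×3 + 4×1 = 26; y_lin[4] = 1×4 + 3×4 + 2×4 + 4×3 + 4×1 = 40; y_lin[5] = 3×4 + 2×4 + 4×4 + 4×3 = 48; y_lin[6] = 2×4 + 4×4 + 4×4 = 40; y_lin[7] = 4×4 + 4×4 = 32; y_lin[8] = 4×4 = 16 → [1, 6, 15, 26, 40, 48, 40, 32, 16]. Circular (length 5): y[0] = 1×1 + 3×4 + 2×4 + 4×4 + 4×3 = 49; y[1] = 1×3 + 3×1 + 2×4 + 4×4 + 4×4 = 46; y[2] = 1×4 + 3×3 + 2×1 + 4×4 + 4×4 = 47; y[3] = 1×4 + 3×4 + 2×3 + 4×1 + 4×4 = 42; y[4] = 1×4 + 3×4 + 2×4 + 4×3 + 4×1 = 40 → [49, 46, 47, 42, 40]

Linear: [1, 6, 15, 26, 40, 48, 40, 32, 16], Circular: [49, 46, 47, 42, 40]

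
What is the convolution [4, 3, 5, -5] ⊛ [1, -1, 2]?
y[0] = 4×1 = 4; y[1] = 4×-1 + 3×1 = -1; y[2] = 4×2 + 3×-1 + 5×1 = 10; y[3] = 3×2 + 5×-1 + -5×1 = -4; y[4] = 5×2 + -5×-1 = 15; y[5] = -5×2 = -10

[4, -1, 10, -4, 15, -10]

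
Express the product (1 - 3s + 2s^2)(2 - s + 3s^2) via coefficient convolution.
Ascending coefficients: a = [1, -3, 2], b = [2, -1, 3]. c[0] = 1×2 = 2; c[1] = 1×-1 + -3×2 = -7; c[2] = 1×3 + -3×-1 + 2×2 = 10; c[3] = -3×3 + 2×-1 = -11; c[4] = 2×3 = 6. Result coefficients: [2, -7, 10, -11, 6] → 2 - 7s + 10s^2 - 11s^3 + 6s^4

2 - 7s + 10s^2 - 11s^3 + 6s^4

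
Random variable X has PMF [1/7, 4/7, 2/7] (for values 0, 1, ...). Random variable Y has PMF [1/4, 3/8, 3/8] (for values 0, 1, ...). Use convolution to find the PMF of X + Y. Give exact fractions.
P(X+Y=k) = Σ_i P(X=i)·P(Y=k-i) — a convolution of [1/7, 4/7, 2/7] and [1/4, 3/8, 3/8]. P(X+Y=0) = (1/7)×(1/4) = 1/28; P(X+Y=1) = (1/7)×(3/8) + (4/7)×(1/4) = 3/56 + 1/7 = 11/56; P(X+Y=2) = (1/7)×(3/8) + (4/7)×(3/8) + (2/7)×(1/4) = 3/56 + 3/14 + 1/14 = 19/56; P(X+Y=3) = (4/7)×(3/8) + (2/7)×(3/8) = 3/14 + 3/28 = 9/28; P(X+Y=4) = (2/7)×(3/8) = 3/28. PMF: [1/28, 11/56, 19/56, 9/28, 3/28] (sums to 1 ✓)

[1/28, 11/56, 19/56, 9/28, 3/28]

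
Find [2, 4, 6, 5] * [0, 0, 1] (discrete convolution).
y[0] = 2×0 = 0; y[1] = 2×0 + 4×0 = 0; y[2] = 2×1 + 4×0 + 6×0 = 2; y[3] = 4×1 + 6×0 + 5×0 = 4; y[4] = 6×1 + 5×0 = 6; y[5] = 5×1 = 5

[0, 0, 2, 4, 6, 5]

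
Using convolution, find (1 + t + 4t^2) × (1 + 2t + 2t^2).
Ascending coefficients: a = [1, 1, 4], b = [1, 2, 2]. c[0] = 1×1 = 1; c[1] = 1×2 + 1×1 = 3; c[2] = 1×2 + 1×2 + 4×1 = 8; c[3] = 1×2 + 4×2 = 10; c[4] = 4×2 = 8. Result coefficients: [1, 3, 8, 10, 8] → 1 + 3t + 8t^2 + 10t^3 + 8t^4

1 + 3t + 8t^2 + 10t^3 + 8t^4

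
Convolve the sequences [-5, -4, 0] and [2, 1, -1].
y[0] = -5×2 = -10; y[1] = -5×1 + -4×2 = -13; y[2] = -5×-1 + -4×1 + 0×2 = 1; y[3] = -4×-1 + 0×1 = 4; y[4] = 0×-1 = 0

[-10, -13, 1, 4, 0]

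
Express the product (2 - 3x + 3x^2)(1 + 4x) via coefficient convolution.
Ascending coefficients: a = [2, -3, 3], b = [1, 4]. c[0] = 2×1 = 2; c[1] = 2×4 + -3×1 = 5; c[2] = -3×4 + 3×1 = -9; c[3] = 3×4 = 12. Result coefficients: [2, 5, -9, 12] → 2 + 5x - 9x^2 + 12x^3

2 + 5x - 9x^2 + 12x^3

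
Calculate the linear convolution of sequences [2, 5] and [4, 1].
y[0] = 2×4 = 8; y[1] = 2×1 + 5×4 = 22; y[2] = 5×1 = 5

[8, 22, 5]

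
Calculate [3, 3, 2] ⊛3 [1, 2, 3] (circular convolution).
Use y[k] = Σ_j f[j]·g[(k-j) mod 3]. y[0] = 3×1 + 3×3 + 2×2 = 16; y[1] = 3×2 + 3×1 + 2×3 = 15; y[2] = 3×3 + 3×2 + 2×1 = 17. Result: [16, 15, 17]

[16, 15, 17]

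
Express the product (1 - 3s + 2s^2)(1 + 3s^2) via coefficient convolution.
Ascending coefficients: a = [1, -3, 2], b = [1, 0, 3]. c[0] = 1×1 = 1; c[1] = 1×0 + -3×1 = -3; c[2] = 1×3 + -3×0 + 2×1 = 5; c[3] = -3×3 + 2×0 = -9; c[4] = 2×3 = 6. Result coefficients: [1, -3, 5, -9, 6] → 1 - 3s + 5s^2 - 9s^3 + 6s^4

1 - 3s + 5s^2 - 9s^3 + 6s^4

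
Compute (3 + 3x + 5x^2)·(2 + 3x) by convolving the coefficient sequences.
Ascending coefficients: a = [3, 3, 5], b = [2, 3]. c[0] = 3×2 = 6; c[1] = 3×3 + 3×2 = 15; c[2] = 3×3 + 5×2 = 19; c[3] = 5×3 = 15. Result coefficients: [6, 15, 19, 15] → 6 + 15x + 19x^2 + 15x^3

6 + 15x + 19x^2 + 15x^3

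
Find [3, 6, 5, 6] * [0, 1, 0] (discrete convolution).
y[0] = 3×0 = 0; y[1] = 3×1 + 6×0 = 3; y[2] = 3×0 + 6×1 + 5×0 = 6; y[3] = 6×0 + 5×1 + 6×0 = 5; y[4] = 5×0 + 6×1 = 6; y[5] = 6×0 = 0

[0, 3, 6, 5, 6, 0]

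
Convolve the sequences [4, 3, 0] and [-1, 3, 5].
y[0] = 4×-1 = -4; y[1] = 4×3 + 3×-1 = 9; y[2] = 4×5 + 3×3 + 0×-1 = 29; y[3] = 3×5 + 0×3 = 15; y[4] = 0×5 = 0

[-4, 9, 29, 15, 0]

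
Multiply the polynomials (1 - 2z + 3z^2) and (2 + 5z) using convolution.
Ascending coefficients: a = [1, -2, 3], b = [2, 5]. c[0] = 1×2 = 2; c[1] = 1×5 + -2×2 = 1; c[2] = -2×5 + 3×2 = -4; c[3] = 3×5 = 15. Result coefficients: [2, 1, -4, 15] → 2 + z - 4z^2 + 15z^3

2 + z - 4z^2 + 15z^3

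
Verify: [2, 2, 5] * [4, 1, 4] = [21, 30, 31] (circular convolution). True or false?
Recompute circular convolution of [2, 2, 5] and [4, 1, 4]: y[0] = 2×4 + 2×4 + 5×1 = 21; y[1] = 2×1 + 2×4 + 5×4 = 30; y[2] = 2×4 + 2×1 + 5×4 = 30 → [21, 30, 30]. Compare to given [21, 30, 31]: they differ at index 2: given 31, correct 30, so answer: No

No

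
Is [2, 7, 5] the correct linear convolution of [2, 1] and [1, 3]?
Recompute linear convolution of [2, 1] and [1, 3]: y[0] = 2×1 = 2; y[1] = 2×3 + 1×1 = 7; y[2] = 1×3 = 3 → [2, 7, 3]. Compare to given [2, 7, 5]: they differ at index 2: given 5, correct 3, so answer: No

No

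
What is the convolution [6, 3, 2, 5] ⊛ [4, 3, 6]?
y[0] = 6×4 = 24; y[1] = 6×3 + 3×4 = 30; y[2] = 6×6 + 3×3 + 2×4 = 53; y[3] = 3×6 + 2×3 + 5×4 = 44; y[4] = 2×6 + 5×3 = 27; y[5] = 5×6 = 30

[24, 30, 53, 44, 27, 30]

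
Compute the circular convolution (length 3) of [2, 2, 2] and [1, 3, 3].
Use y[k] = Σ_j f[j]·g[(k-j) mod 3]. y[0] = 2×1 + 2×3 + 2×3 = 14; y[1] = 2×3 + 2×1 + 2×3 = 14; y[2] = 2×3 + 2×3 + 2×1 = 14. Result: [14, 14, 14]

[14, 14, 14]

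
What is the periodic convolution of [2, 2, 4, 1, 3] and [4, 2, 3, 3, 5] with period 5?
Use y[k] = Σ_j x[j]·h[(k-j) mod 5]. y[0] = 2×4 + 2×5 + 4×3 + 1×3 + 3×2 = 39; y[1] = 2×2 + 2×4 + 4×5 + 1×3 + 3×3 = 44; y[2] = 2×3 + 2×2 + 4×4 + 1×5 + 3×3 = 40; y[3] = 2×3 + 2×3 + 4×2 + 1×4 + 3×5 = 39; y[4] = 2×5 + 2×3 + 4×3 + 1×2 + 3×4 = 42. Result: [39, 44, 40, 39, 42]

[39, 44, 40, 39, 42]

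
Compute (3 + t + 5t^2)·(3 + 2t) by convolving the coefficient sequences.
Ascending coefficients: a = [3, 1, 5], b = [3, 2]. c[0] = 3×3 = 9; c[1] = 3×2 + 1×3 = 9; c[2] = 1×2 + 5×3 = 17; c[3] = 5×2 = 10. Result coefficients: [9, 9, 17, 10] → 9 + 9t + 17t^2 + 10t^3

9 + 9t + 17t^2 + 10t^3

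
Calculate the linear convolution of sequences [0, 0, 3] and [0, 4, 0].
y[0] = 0×0 = 0; y[1] = 0×4 + 0×0 = 0; y[2] = 0×0 + 0×4 + 3×0 = 0; y[3] = 0×0 + 3×4 = 12; y[4] = 3×0 = 0

[0, 0, 0, 12, 0]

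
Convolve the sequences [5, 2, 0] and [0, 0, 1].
y[0] = 5×0 = 0; y[1] = 5×0 + 2×0 = 0; y[2] = 5×1 + 2×0 + 0×0 = 5; y[3] = 2×1 + 0×0 = 2; y[4] = 0×1 = 0

[0, 0, 5, 2, 0]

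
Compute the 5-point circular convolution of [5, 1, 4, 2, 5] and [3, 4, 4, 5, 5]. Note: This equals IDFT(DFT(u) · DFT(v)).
Either evaluate y[k] = Σ_j u[j]·v[(k-j) mod 5] directly, or use IDFT(DFT(u) · DFT(v)). y[0] = 5×3 + 1×5 + 4×5 + 2×4 + 5×4 = 68; y[1] = 5×4 + 1×3 + 4×5 + 2×5 + 5×4 = 73; y[2] = 5×4 + 1×4 + 4×3 + 2×5 + 5×5 = 71; y[3] = 5×5 + 1×4 + 4×4 + 2×3 + 5×5 = 76; y[4] = 5×5 + 1×5 + 4×4 + 2×4 + 5×3 = 69. Result: [68, 73, 71, 76, 69]

[68, 73, 71, 76, 69]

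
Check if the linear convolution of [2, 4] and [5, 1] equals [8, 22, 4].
Recompute linear convolution of [2, 4] and [5, 1]: y[0] = 2×5 = 10; y[1] = 2×1 + 4×5 = 22; y[2] = 4×1 = 4 → [10, 22, 4]. Compare to given [8, 22, 4]: they differ at index 0: given 8, correct 10, so answer: No

No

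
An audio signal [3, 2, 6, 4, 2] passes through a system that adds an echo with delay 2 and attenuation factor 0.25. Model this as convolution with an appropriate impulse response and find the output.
Direct-path + delayed-attenuated-path model → impulse response h = [1, 0, 0.25] (1 at lag 0, 0.25 at lag 2). Output y[n] = x[n] + 0.25·x[n - 2] (with x[n] = 0 outside 0..4): y[0] = 3 + 0.25×0 = 3; y[1] = 2 + 0.25×0 = 2; y[2] = 6 + 0.25×3 = 6.75; y[3] = 4 + 0.25×2 = 4.5; y[4] = 2 + 0.25×6 = 3.5; y[5] = 0 + 0.25×4 = 1.0; y[6] = 0 + 0.25×2 = 0.5. So y = [3, 2, 6.75, 4.5, 3.5, 1.0, 0.5]

[3, 2, 6.75, 4.5, 3.5, 1.0, 0.5]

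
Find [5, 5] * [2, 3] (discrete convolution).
y[0] = 5×2 = 10; y[1] = 5×3 + 5×2 = 25; y[2] = 5×3 = 15

[10, 25, 15]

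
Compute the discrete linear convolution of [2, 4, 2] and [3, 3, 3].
y[0] = 2×3 = 6; y[1] = 2×3 + 4×3 = 18; y[2] = 2×3 + 4×3 + 2×3 = 24; y[3] = 4×3 + 2×3 = 18; y[4] = 2×3 = 6

[6, 18, 24, 18, 6]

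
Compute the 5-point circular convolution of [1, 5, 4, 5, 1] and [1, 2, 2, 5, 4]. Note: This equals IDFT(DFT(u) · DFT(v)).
Either evaluate y[k] = Σ_j u[j]·v[(k-j) mod 5] directly, or use IDFT(DFT(u) · DFT(v)). y[0] = 1×1 + 5×4 + 4×5 + 5×2 + 1×2 = 53; y[1] = 1×2 + 5×1 + 4×4 + 5×5 + 1×2 = 50; y[2] = 1×2 + 5×2 + 4×1 + 5×4 + 1×5 = 41; y[3] = 1×5 + 5×2 + 4×2 + 5×1 + 1×4 = 32; y[4] = 1×4 + 5×5 + 4×2 + 5×2 + 1×1 = 48. Result: [53, 50, 41, 32, 48]

[53, 50, 41, 32, 48]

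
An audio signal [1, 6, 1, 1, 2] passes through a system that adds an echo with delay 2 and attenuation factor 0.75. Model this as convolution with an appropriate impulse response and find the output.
Direct-path + delayed-attenuated-path model → impulse response h = [1, 0, 0.75] (1 at lag 0, 0.75 at lag 2). Output y[n] = x[n] + 0.75·x[n - 2] (with x[n] = 0 outside 0..4): y[0] = 1 + 0.75×0 = 1; y[1] = 6 + 0.75×0 = 6; y[2] = 1 + 0.75×1 = 1.75; y[3] = 1 + 0.75×6 = 5.5; y[4] = 2 + 0.75×1 = 2.75; y[5] = 0 + 0.75×1 = 0.75; y[6] = 0 + 0.75×2 = 1.5. So y = [1, 6, 1.75, 5.5, 2.75, 0.75, 1.5]

[1, 6, 1.75, 5.5, 2.75, 0.75, 1.5]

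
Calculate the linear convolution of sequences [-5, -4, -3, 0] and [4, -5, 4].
y[0] = -5×4 = -20; y[1] = -5×-5 + -4×4 = 9; y[2] = -5×4 + -4×-5 + -3×4 = -12; y[3] = -4×4 + -3×-5 + 0×4 = -1; y[4] = -3×4 + 0×-5 = -12; y[5] = 0×4 = 0

[-20, 9, -12, -1, -12, 0]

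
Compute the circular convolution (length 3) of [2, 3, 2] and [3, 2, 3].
Use y[k] = Σ_j x[j]·h[(k-j) mod 3]. y[0] = 2×3 + 3×3 + 2×2 = 19; y[1] = 2×2 + 3×3 + 2×3 = 19; y[2] = 2×3 + 3×2 + 2×3 = 18. Result: [19, 19, 18]

[19, 19, 18]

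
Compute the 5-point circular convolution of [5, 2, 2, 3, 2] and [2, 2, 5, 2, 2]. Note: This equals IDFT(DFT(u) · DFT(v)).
Either evaluate y[k] = Σ_j u[j]·v[(k-j) mod 5] directly, or use IDFT(DFT(u) · DFT(v)). y[0] = 5×2 + 2×2 + 2×2 + 3×5 + 2×2 = 37; y[1] = 5×2 + 2×2 + 2×2 + 3×2 + 2×5 = 34; y[2] = 5×5 + 2×2 + 2×2 + 3×2 + 2×2 = 43; y[3] = 5×2 + 2×5 + 2×2 + 3×2 + 2×2 = 34; y[4] = 5×2 + 2×2 + 2×5 + 3×2 + 2×2 = 34. Result: [37, 34, 43, 34, 34]

[37, 34, 43, 34, 34]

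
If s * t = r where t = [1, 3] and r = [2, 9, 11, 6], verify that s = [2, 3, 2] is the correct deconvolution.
Forward-compute [2, 3, 2] * [1, 3]: r[0] = 2×1 = 2; r[1] = 2×3 + 3×1 = 9; r[2] = 3×3 + 2×1 = 11; r[3] = 2×3 = 6 → [2, 9, 11, 6]. Matches given r = [2, 9, 11, 6], so verified.

Verified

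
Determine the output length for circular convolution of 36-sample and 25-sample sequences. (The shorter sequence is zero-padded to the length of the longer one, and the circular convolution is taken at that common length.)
Circular convolution (zero-padding the shorter input) has length max(m, n) = max(36, 25) = 36

36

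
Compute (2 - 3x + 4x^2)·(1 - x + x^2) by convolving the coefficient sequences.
Ascending coefficients: a = [2, -3, 4], b = [1, -1, 1]. c[0] = 2×1 = 2; c[1] = 2×-1 + -3×1 = -5; c[2] = 2×1 + -3×-1 + 4×1 = 9; c[3] = -3×1 + 4×-1 = -7; c[4] = 4×1 = 4. Result coefficients: [2, -5, 9, -7, 4] → 2 - 5x + 9x^2 - 7x^3 + 4x^4

2 - 5x + 9x^2 - 7x^3 + 4x^4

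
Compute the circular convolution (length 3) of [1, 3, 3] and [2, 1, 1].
Use y[k] = Σ_j x[j]·h[(k-j) mod 3]. y[0] = 1×2 + 3×1 + 3×1 = 8; y[1] = 1×1 + 3×2 + 3×1 = 10; y[2] = 1×1 + 3×1 + 3×2 = 10. Result: [8, 10, 10]

[8, 10, 10]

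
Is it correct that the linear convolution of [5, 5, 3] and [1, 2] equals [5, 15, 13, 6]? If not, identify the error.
Recompute linear convolution of [5, 5, 3] and [1, 2]: y[0] = 5×1 = 5; y[1] = 5×2 + 5×1 = 15; y[2] = 5×2 + 3×1 = 13; y[3] = 3×2 = 6 → [5, 15, 13, 6]. Given [5, 15, 13, 6] matches, so answer: Yes

Yes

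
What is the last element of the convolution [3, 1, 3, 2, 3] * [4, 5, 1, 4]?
Use y[k] = Σ_i a[i]·b[k-i] at k=7. y[7] = 3×4 = 12

12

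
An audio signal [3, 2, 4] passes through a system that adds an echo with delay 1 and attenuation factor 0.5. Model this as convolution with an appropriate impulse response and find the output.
Direct-path + delayed-attenuated-path model → impulse response h = [1, 0.5] (1 at lag 0, 0.5 at lag 1). Output y[n] = x[n] + 0.5·x[n - 1] (with x[n] = 0 outside 0..2): y[0] = 3 + 0.5×0 = 3; y[1] = 2 + 0.5×3 = 3.5; y[2] = 4 + 0.5×2 = 5.0; y[3] = 0 + 0.5×4 = 2.0. So y = [3, 3.5, 5.0, 2.0]

[3, 3.5, 5.0, 2.0]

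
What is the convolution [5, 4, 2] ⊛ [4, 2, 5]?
y[0] = 5×4 = 20; y[1] = 5×2 + 4×4 = 26; y[2] = 5×5 + 4×2 + 2×4 = 41; y[3] = 4×5 + 2×2 = 24; y[4] = 2×5 = 10

[20, 26, 41, 24, 10]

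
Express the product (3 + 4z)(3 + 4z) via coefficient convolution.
Ascending coefficients: a = [3, 4], b = [3, 4]. c[0] = 3×3 = 9; c[1] = 3×4 + 4×3 = 24; c[2] = 4×4 = 16. Result coefficients: [9, 24, 16] → 9 + 24z + 16z^2

9 + 24z + 16z^2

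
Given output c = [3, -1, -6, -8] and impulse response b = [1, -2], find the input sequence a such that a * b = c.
Deconvolve c=[3, -1, -6, -8] by b=[1, -2]. Since b[0]=1, solve forward: a[0] = c[0] / 1 = 3; a[1] = (c[1] - 3×-2) / 1 = 5; a[2] = (c[2] - 5×-2) / 1 = 4. So a = [3, 5, 4]. Check by forward convolution: c[0] = 3×1 = 3; c[1] = 3×-2 + 5×1 = -1; c[2] = 5×-2 + 4×1 = -6; c[3] = 4×-2 = -8

[3, 5, 4]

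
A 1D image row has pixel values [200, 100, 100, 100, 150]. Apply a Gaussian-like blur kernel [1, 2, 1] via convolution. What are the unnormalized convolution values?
Convolve image row [200, 100, 100, 100, 150] with kernel [1, 2, 1]: y[0] = 200×1 = 200; y[1] = 200×2 + 100×1 = 500; y[2] = 200×1 + 100×2 + 100×1 = 500; y[3] = 100×1 + 100×2 + 100×1 = 400; y[4] = 100×1 + 100×2 + 150×1 = 450; y[5] = 100×1 + 150×2 = 400; y[6] = 150×1 = 150 → [200, 500, 500, 400, 450, 400, 150]. Normalization factor = sum(kernel) = 4.

[200, 500, 500, 400, 450, 400, 150]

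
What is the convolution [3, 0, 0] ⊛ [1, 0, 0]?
y[0] = 3×1 = 3; y[1] = 3×0 + 0×1 = 0; y[2] = 3×0 + 0×0 + 0×1 = 0; y[3] = 0×0 + 0×0 = 0; y[4] = 0×0 = 0

[3, 0, 0, 0, 0]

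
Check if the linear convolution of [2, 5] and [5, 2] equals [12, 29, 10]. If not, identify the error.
Recompute linear convolution of [2, 5] and [5, 2]: y[0] = 2×5 = 10; y[1] = 2×2 + 5×5 = 29; y[2] = 5×2 = 10 → [10, 29, 10]. Compare to given [12, 29, 10]: they differ at index 0: given 12, correct 10, so answer: No

No. Error at index 0: given 12, correct 10.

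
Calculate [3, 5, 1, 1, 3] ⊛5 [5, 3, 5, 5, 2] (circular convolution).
Use y[k] = Σ_j x[j]·h[(k-j) mod 5]. y[0] = 3×5 + 5×2 + 1×5 + 1×5 + 3×3 = 44; y[1] = 3×3 + 5×5 + 1×2 + 1×5 + 3×5 = 56; y[2] = 3×5 + 5×3 + 1×5 + 1×2 + 3×5 = 52; y[3] = 3×5 + 5×5 + 1×3 + 1×5 + 3×2 = 54; y[4] = 3×2 + 5×5 + 1×5 + 1×3 + 3×5 = 54. Result: [44, 56, 52, 54, 54]

[44, 56, 52, 54, 54]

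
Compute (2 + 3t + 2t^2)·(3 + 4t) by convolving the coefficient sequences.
Ascending coefficients: a = [2, 3, 2], b = [3, 4]. c[0] = 2×3 = 6; c[1] = 2×4 + 3×3 = 17; c[2] = 3×4 + 2×3 = 18; c[3] = 2×4 = 8. Result coefficients: [6, 17, 18, 8] → 6 + 17t + 18t^2 + 8t^3

6 + 17t + 18t^2 + 8t^3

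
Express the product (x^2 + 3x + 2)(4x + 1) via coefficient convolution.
Ascending coefficients: a = [2, 3, 1], b = [1, 4]. c[0] = 2×1 = 2; c[1] = 2×4 + 3×1 = 11; c[2] = 3×4 + 1×1 = 13; c[3] = 1×4 = 4. Result coefficients: [2, 11, 13, 4] → 4x^3 + 13x^2 + 11x + 2

4x^3 + 13x^2 + 11x + 2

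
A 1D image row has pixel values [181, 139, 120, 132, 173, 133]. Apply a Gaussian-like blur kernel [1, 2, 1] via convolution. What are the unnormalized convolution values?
Convolve image row [181, 139, 120, 132, 173, 133] with kernel [1, 2, 1]: y[0] = 181×1 = 181; y[1] = 181×2 + 139×1 = 501; y[2] = 181×1 + 139×2 + 120×1 = 579; y[3] = 139×1 + 120×2 + 132×1 = 511; y[4] = 120×1 + 132×2 + 173×1 = 557; y[5] = 132×1 + 173×2 + 133×1 = 611; y[6] = 173×1 + 133×2 = 439; y[7] = 133×1 = 133 → [181, 501, 579, 511, 557, 611, 439, 133]. Normalization factor = sum(kernel) = 4.

[181, 501, 579, 511, 557, 611, 439, 133]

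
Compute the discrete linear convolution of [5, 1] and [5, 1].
y[0] = 5×5 = 25; y[1] = 5×1 + 1×5 = 10; y[2] = 1×1 = 1

[25, 10, 1]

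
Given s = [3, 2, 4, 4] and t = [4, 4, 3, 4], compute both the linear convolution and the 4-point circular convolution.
Linear: y_lin[0] = 3×4 = 12; y_lin[1] = 3×4 + 2×4 = 20; y_lin[2] = 3×3 + 2×4 + 4×4 = 33; y_lin[3] = 3×4 + 2×3 + 4×4 + 4×4 = 50; y_lin[4] = 2×4 + 4×3 + 4×4 = 36; y_lin[5] = 4×4 + 4×3 = 28; y_lin[6] = 4×4 = 16 → [12, 20, 33, 50, 36, 28, 16]. Circular (length 4): y[0] = 3×4 + 2×4 + 4×3 + 4×4 = 48; y[1] = 3×4 + 2×4 + 4×4 + 4×3 = 48; y[2] = 3×3 + 2×4 + 4×4 + 4×4 = 49; y[3] = 3×4 + 2×3 + 4×4 + 4×4 = 50 → [48, 48, 49, 50]

Linear: [12, 20, 33, 50, 36, 28, 16], Circular: [48, 48, 49, 50]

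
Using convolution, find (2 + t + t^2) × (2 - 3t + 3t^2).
Ascending coefficients: a = [2, 1, 1], b = [2, -3, 3]. c[0] = 2×2 = 4; c[1] = 2×-3 + 1×2 = -4; c[2] = 2×3 + 1×-3 + 1×2 = 5; c[3] = 1×3 + 1×-3 = 0; c[4] = 1×3 = 3. Result coefficients: [4, -4, 5, 0, 3] → 4 - 4t + 5t^2 + 3t^4

4 - 4t + 5t^2 + 3t^4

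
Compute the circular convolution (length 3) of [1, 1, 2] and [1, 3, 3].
Use y[k] = Σ_j s[j]·t[(k-j) mod 3]. y[0] = 1×1 + 1×3 + 2×3 = 10; y[1] = 1×3 + 1×1 + 2×3 = 10; y[2] = 1×3 + 1×3 + 2×1 = 8. Result: [10, 10, 8]

[10, 10, 8]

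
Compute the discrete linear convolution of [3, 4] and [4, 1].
y[0] = 3×4 = 12; y[1] = 3×1 + 4×4 = 19; y[2] = 4×1 = 4

[12, 19, 4]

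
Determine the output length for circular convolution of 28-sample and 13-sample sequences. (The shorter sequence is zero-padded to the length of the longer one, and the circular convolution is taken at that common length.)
Circular convolution (zero-padding the shorter input) has length max(m, n) = max(28, 13) = 28

28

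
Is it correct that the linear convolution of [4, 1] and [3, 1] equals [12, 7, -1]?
Recompute linear convolution of [4, 1] and [3, 1]: y[0] = 4×3 = 12; y[1] = 4×1 + 1×3 = 7; y[2] = 1×1 = 1 → [12, 7, 1]. Compare to given [12, 7, -1]: they differ at index 2: given -1, correct 1, so answer: No

No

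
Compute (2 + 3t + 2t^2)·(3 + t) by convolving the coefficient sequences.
Ascending coefficients: a = [2, 3, 2], b = [3, 1]. c[0] = 2×3 = 6; c[1] = 2×1 + 3×3 = 11; c[2] = 3×1 + 2×3 = 9; c[3] = 2×1 = 2. Result coefficients: [6, 11, 9, 2] → 6 + 11t + 9t^2 + 2t^3

6 + 11t + 9t^2 + 2t^3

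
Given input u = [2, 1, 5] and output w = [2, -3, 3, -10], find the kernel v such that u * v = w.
Output length 4 = len(u) + len(v) - 1 ⇒ len(v) = 2. Solve v forward using v[k] = (w[k] - Σ_{i≥1} u[i]·v[k-i]) / u[0]: v[0] = w[0] / u[0] = 2 / 2 = 1; v[1] = (w[1] - 1×1) / u[0] = (-3 - 1×1) / 2 = -2. So v = [1, -2]. Forward-check [2, 1, 5] * [1, -2]: w[0] = 2×1 = 2; w[1] = 2×-2 + 1×1 = -3; w[2] = 1×-2 + 5×1 = 3; w[3] = 5×-2 = -10 → [2, -3, 3, -10] ✓

[1, -2]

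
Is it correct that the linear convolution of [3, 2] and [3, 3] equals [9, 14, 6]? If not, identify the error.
Recompute linear convolution of [3, 2] and [3, 3]: y[0] = 3×3 = 9; y[1] = 3×3 + 2×3 = 15; y[2] = 2×3 = 6 → [9, 15, 6]. Compare to given [9, 14, 6]: they differ at index 1: given 14, correct 15, so answer: No

No. Error at index 1: given 14, correct 15.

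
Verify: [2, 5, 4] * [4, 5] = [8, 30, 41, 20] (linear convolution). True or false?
Recompute linear convolution of [2, 5, 4] and [4, 5]: y[0] = 2×4 = 8; y[1] = 2×5 + 5×4 = 30; y[2] = 5×5 + 4×4 = 41; y[3] = 4×5 = 20 → [8, 30, 41, 20]. Given [8, 30, 41, 20] matches, so answer: Yes

Yes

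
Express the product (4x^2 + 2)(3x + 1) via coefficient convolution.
Ascending coefficients: a = [2, 0, 4], b = [1, 3]. c[0] = 2×1 = 2; c[1] = 2×3 + 0×1 = 6; c[2] = 0×3 + 4×1 = 4; c[3] = 4×3 = 12. Result coefficients: [2, 6, 4, 12] → 12x^3 + 4x^2 + 6x + 2

12x^3 + 4x^2 + 6x + 2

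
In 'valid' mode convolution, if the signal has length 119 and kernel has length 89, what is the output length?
'Valid' mode counts only positions where the kernel fully overlaps the signal: m - n + 1 = 119 - 89 + 1 = 31

31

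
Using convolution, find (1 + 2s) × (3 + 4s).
Ascending coefficients: a = [1, 2], b = [3, 4]. c[0] = 1×3 = 3; c[1] = 1×4 + 2×3 = 10; c[2] = 2×4 = 8. Result coefficients: [3, 10, 8] → 3 + 10s + 8s^2

3 + 10s + 8s^2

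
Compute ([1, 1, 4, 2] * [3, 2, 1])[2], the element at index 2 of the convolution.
Use y[k] = Σ_i a[i]·b[k-i] at k=2. y[2] = 1×1 + 1×2 + 4×3 = 15

15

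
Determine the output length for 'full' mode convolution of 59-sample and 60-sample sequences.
Linear/full convolution length: m + n - 1 = 59 + 60 - 1 = 118

118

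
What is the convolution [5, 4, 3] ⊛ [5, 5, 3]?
y[0] = 5×5 = 25; y[1] = 5×5 + 4×5 = 45; y[2] = 5×3 + 4×5 + 3×5 = 50; y[3] = 4×3 + 3×5 = 27; y[4] = 3×3 = 9

[25, 45, 50, 27, 9]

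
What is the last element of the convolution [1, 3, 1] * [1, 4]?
Use y[k] = Σ_i a[i]·b[k-i] at k=3. y[3] = 1×4 = 4

4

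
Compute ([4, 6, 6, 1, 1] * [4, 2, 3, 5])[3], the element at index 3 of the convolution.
Use y[k] = Σ_i a[i]·b[k-i] at k=3. y[3] = 4×5 + 6×3 + 6×2 + 1×4 = 54

54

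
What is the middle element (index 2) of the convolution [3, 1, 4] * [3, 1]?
Use y[k] = Σ_i a[i]·b[k-i] at k=2. y[2] = 1×1 + 4×3 = 13

13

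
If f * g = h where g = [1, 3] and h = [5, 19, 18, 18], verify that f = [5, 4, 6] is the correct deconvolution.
Forward-compute [5, 4, 6] * [1, 3]: h[0] = 5×1 = 5; h[1] = 5×3 + 4×1 = 19; h[2] = 4×3 + 6×1 = 18; h[3] = 6×3 = 18 → [5, 19, 18, 18]. Matches given h = [5, 19, 18, 18], so verified.

Verified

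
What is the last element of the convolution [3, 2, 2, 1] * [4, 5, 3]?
Use y[k] = Σ_i a[i]·b[k-i] at k=5. y[5] = 1×3 = 3

3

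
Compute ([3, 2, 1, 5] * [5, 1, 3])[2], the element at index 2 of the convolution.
Use y[k] = Σ_i a[i]·b[k-i] at k=2. y[2] = 3×3 + 2×1 + 1×5 = 16

16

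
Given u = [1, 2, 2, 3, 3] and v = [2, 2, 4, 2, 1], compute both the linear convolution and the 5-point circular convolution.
Linear: y_lin[0] = 1×2 = 2; y_lin[1] = 1×2 + 2×2 = 6; y_lin[2] = 1×4 + 2×2 + 2×2 = 12; y_lin[3] = 1×2 + 2×4 + 2×2 + 3×2 = 20; y_lin[4] = 1×1 + 2×2 + 2×4 + 3×2 + 3×2 = 25; y_lin[5] = 2×1 + 2×2 + 3×4 + 3×2 = 24; y_lin[6] = 2×1 + 3×2 + 3×4 = 20; y_lin[7] = 3×1 + 3×2 = 9; y_lin[8] = 3×1 = 3 → [2, 6, 12, 20, 25, 24, 20, 9, 3]. Circular (length 5): y[0] = 1×2 + 2×1 + 2×2 + 3×4 + 3×2 = 26; y[1] = 1×2 + 2×2 + 2×1 + 3×2 + 3×4 = 26; y[2] = 1×4 + 2×2 + 2×2 + 3×1 + 3×2 = 21; y[3] = 1×2 + 2×4 + 2×2 + 3×2 + 3×1 = 23; y[4] = 1×1 + 2×2 + 2×4 + 3×2 + 3×2 = 25 → [26, 26, 21, 23, 25]

Linear: [2, 6, 12, 20, 25, 24, 20, 9, 3], Circular: [26, 26, 21, 23, 25]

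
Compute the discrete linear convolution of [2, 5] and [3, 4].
y[0] = 2×3 = 6; y[1] = 2×4 + 5×3 = 23; y[2] = 5×4 = 20

[6, 23, 20]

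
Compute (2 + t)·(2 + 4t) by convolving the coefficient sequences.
Ascending coefficients: a = [2, 1], b = [2, 4]. c[0] = 2×2 = 4; c[1] = 2×4 + 1×2 = 10; c[2] = 1×4 = 4. Result coefficients: [4, 10, 4] → 4 + 10t + 4t^2

4 + 10t + 4t^2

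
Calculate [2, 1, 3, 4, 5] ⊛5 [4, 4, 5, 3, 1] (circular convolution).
Use y[k] = Σ_j u[j]·v[(k-j) mod 5]. y[0] = 2×4 + 1×1 + 3×3 + 4×5 + 5×4 = 58; y[1] = 2×4 + 1×4 + 3×1 + 4×3 + 5×5 = 52; y[2] = 2×5 + 1×4 + 3×4 + 4×1 + 5×3 = 45; y[3] = 2×3 + 1×5 + 3×4 + 4×4 + 5×1 = 44; y[4] = 2×1 + 1×3 + 3×5 + 4×4 + 5×4 = 56. Result: [58, 52, 45, 44, 56]

[58, 52, 45, 44, 56]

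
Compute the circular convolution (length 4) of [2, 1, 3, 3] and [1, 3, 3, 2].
Use y[k] = Σ_j f[j]·g[(k-j) mod 4]. y[0] = 2×1 + 1×2 + 3×3 + 3×3 = 22; y[1] = 2×3 + 1×1 + 3×2 + 3×3 = 22; y[2] = 2×3 + 1×3 + 3×1 + 3×2 = 18; y[3] = 2×2 + 1×3 + 3×3 + 3×1 = 19. Result: [22, 22, 18, 19]

[22, 22, 18, 19]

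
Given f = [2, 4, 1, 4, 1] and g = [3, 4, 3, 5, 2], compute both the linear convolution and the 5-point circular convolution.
Linear: y_lin[0] = 2×3 = 6; y_lin[1] = 2×4 + 4×3 = 20; y_lin[2] = 2×3 + 4×4 + 1×3 = 25; y_lin[3] = 2×5 + 4×3 + 1×4 + 4×3 = 38; y_lin[4] = 2×2 + 4×5 + 1×3 + 4×4 + 1×3 = 46; y_lin[5] = 4×2 + 1×5 + 4×3 + 1×4 = 29; y_lin[6] = 1×2 + 4×5 + 1×3 = 25; y_lin[7] = 4×2 + 1×5 = 13; y_lin[8] = 1×2 = 2 → [6, 20, 25, 38, 46, 29, 25, 13, 2]. Circular (length 5): y[0] = 2×3 + 4×2 + 1×5 + 4×3 + 1×4 = 35; y[1] = 2×4 + 4×3 + 1×2 + 4×5 + 1×3 = 45; y[2] = 2×3 + 4×4 + 1×3 + 4×2 + 1×5 = 38; y[3] = 2×5 + 4×3 + 1×4 + 4×3 + 1×2 = 40; y[4] = 2×2 + 4×5 + 1×3 + 4×4 + 1×3 = 46 → [35, 45, 38, 40, 46]

Linear: [6, 20, 25, 38, 46, 29, 25, 13, 2], Circular: [35, 45, 38, 40, 46]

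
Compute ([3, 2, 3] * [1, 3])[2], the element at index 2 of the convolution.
Use y[k] = Σ_i a[i]·b[k-i] at k=2. y[2] = 2×3 + 3×1 = 9

9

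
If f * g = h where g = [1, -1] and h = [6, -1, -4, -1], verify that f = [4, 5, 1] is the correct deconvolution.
Forward-compute [4, 5, 1] * [1, -1]: h[0] = 4×1 = 4; h[1] = 4×-1 + 5×1 = 1; h[2] = 5×-1 + 1×1 = -4; h[3] = 1×-1 = -1 → [4, 1, -4, -1]. Does not match given h = [6, -1, -4, -1].

Not verified. [4, 5, 1] * [1, -1] = [4, 1, -4, -1], which differs from [6, -1, -4, -1] at index 0.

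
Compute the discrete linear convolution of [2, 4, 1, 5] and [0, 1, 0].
y[0] = 2×0 = 0; y[1] = 2×1 + 4×0 = 2; y[2] = 2×0 + 4×1 + 1×0 = 4; y[3] = 4×0 + 1×1 + 5×0 = 1; y[4] = 1×0 + 5×1 = 5; y[5] = 5×0 = 0

[0, 2, 4, 1, 5, 0]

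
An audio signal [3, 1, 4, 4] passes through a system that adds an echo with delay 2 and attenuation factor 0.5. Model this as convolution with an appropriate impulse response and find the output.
Direct-path + delayed-attenuated-path model → impulse response h = [1, 0, 0.5] (1 at lag 0, 0.5 at lag 2). Output y[n] = x[n] + 0.5·x[n - 2] (with x[n] = 0 outside 0..3): y[0] = 3 + 0.5×0 = 3; y[1] = 1 + 0.5×0 = 1; y[2] = 4 + 0.5×3 = 5.5; y[3] = 4 + 0.5×1 = 4.5; y[4] = 0 + 0.5×4 = 2.0; y[5] = 0 + 0.5×4 = 2.0. So y = [3, 1, 5.5, 4.5, 2.0, 2.0]

[3, 1, 5.5, 4.5, 2.0, 2.0]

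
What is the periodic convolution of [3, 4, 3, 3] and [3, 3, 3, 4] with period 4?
Use y[k] = Σ_j s[j]·t[(k-j) mod 4]. y[0] = 3×3 + 4×4 + 3×3 + 3×3 = 43; y[1] = 3×3 + 4×3 + 3×4 + 3×3 = 42; y[2] = 3×3 + 4×3 + 3×3 + 3×4 = 42; y[3] = 3×4 + 4×3 + 3×3 + 3×3 = 42. Result: [43, 42, 42, 42]

[43, 42, 42, 42]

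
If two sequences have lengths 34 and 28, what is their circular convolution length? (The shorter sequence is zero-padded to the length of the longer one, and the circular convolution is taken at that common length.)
Circular convolution (zero-padding the shorter input) has length max(m, n) = max(34, 28) = 34

34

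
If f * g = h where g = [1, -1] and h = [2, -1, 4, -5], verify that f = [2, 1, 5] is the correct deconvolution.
Forward-compute [2, 1, 5] * [1, -1]: h[0] = 2×1 = 2; h[1] = 2×-1 + 1×1 = -1; h[2] = 1×-1 + 5×1 = 4; h[3] = 5×-1 = -5 → [2, -1, 4, -5]. Matches given h = [2, -1, 4, -5], so verified.

Verified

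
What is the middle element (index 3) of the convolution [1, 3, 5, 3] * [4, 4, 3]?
Use y[k] = Σ_i a[i]·b[k-i] at k=3. y[3] = 3×3 + 5×4 + 3×4 = 41

41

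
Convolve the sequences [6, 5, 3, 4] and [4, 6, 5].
y[0] = 6×4 = 24; y[1] = 6×6 + 5×4 = 56; y[2] = 6×5 + 5×6 + 3×4 = 72; y[3] = 5×5 + 3×6 + 4×4 = 59; y[4] = 3×5 + 4×6 = 39; y[5] = 4×5 = 20

[24, 56, 72, 59, 39, 20]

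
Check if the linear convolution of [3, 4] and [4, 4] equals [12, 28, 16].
Recompute linear convolution of [3, 4] and [4, 4]: y[0] = 3×4 = 12; y[1] = 3×4 + 4×4 = 28; y[2] = 4×4 = 16 → [12, 28, 16]. Given [12, 28, 16] matches, so answer: Yes

Yes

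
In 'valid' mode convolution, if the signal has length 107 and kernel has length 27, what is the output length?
'Valid' mode counts only positions where the kernel fully overlaps the signal: m - n + 1 = 107 - 27 + 1 = 81

81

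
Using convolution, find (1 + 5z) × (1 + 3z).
Ascending coefficients: a = [1, 5], b = [1, 3]. c[0] = 1×1 = 1; c[1] = 1×3 + 5×1 = 8; c[2] = 5×3 = 15. Result coefficients: [1, 8, 15] → 1 + 8z + 15z^2

1 + 8z + 15z^2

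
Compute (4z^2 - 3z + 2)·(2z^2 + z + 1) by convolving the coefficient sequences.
Ascending coefficients: a = [2, -3, 4], b = [1, 1, 2]. c[0] = 2×1 = 2; c[1] = 2×1 + -3×1 = -1; c[2] = 2×2 + -3×1 + 4×1 = 5; c[3] = -3×2 + 4×1 = -2; c[4] = 4×2 = 8. Result coefficients: [2, -1, 5, -2, 8] → 8z^4 - 2z^3 + 5z^2 - z + 2

8z^4 - 2z^3 + 5z^2 - z + 2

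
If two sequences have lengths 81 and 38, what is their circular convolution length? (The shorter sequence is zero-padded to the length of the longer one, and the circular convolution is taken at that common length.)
Circular convolution (zero-padding the shorter input) has length max(m, n) = max(81, 38) = 81

81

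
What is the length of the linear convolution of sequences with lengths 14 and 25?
Linear/full convolution length: m + n - 1 = 14 + 25 - 1 = 38

38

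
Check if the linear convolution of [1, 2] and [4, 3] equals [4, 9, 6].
Recompute linear convolution of [1, 2] and [4, 3]: y[0] = 1×4 = 4; y[1] = 1×3 + 2×4 = 11; y[2] = 2×3 = 6 → [4, 11, 6]. Compare to given [4, 9, 6]: they differ at index 1: given 9, correct 11, so answer: No

No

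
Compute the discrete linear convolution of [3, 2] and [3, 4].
y[0] = 3×3 = 9; y[1] = 3×4 + 2×3 = 18; y[2] = 2×4 = 8

[9, 18, 8]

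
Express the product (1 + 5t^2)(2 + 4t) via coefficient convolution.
Ascending coefficients: a = [1, 0, 5], b = [2, 4]. c[0] = 1×2 = 2; c[1] = 1×4 + 0×2 = 4; c[2] = 0×4 + 5×2 = 10; c[3] = 5×4 = 20. Result coefficients: [2, 4, 10, 20] → 2 + 4t + 10t^2 + 20t^3

2 + 4t + 10t^2 + 20t^3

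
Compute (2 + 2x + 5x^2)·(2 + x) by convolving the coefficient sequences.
Ascending coefficients: a = [2, 2, 5], b = [2, 1]. c[0] = 2×2 = 4; c[1] = 2×1 + 2×2 = 6; c[2] = 2×1 + 5×2 = 12; c[3] = 5×1 = 5. Result coefficients: [4, 6, 12, 5] → 4 + 6x + 12x^2 + 5x^3

4 + 6x + 12x^2 + 5x^3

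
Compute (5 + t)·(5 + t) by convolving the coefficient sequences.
Ascending coefficients: a = [5, 1], b = [5, 1]. c[0] = 5×5 = 25; c[1] = 5×1 + 1×5 = 10; c[2] = 1×1 = 1. Result coefficients: [25, 10, 1] → 25 + 10t + t^2

25 + 10t + t^2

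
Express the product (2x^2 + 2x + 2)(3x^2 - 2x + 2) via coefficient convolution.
Ascending coefficients: a = [2, 2, 2], b = [2, -2, 3]. c[0] = 2×2 = 4; c[1] = 2×-2 + 2×2 = 0; c[2] = 2×3 + 2×-2 + 2×2 = 6; c[3] = 2×3 + 2×-2 = 2; c[4] = 2×3 = 6. Result coefficients: [4, 0, 6, 2, 6] → 6x^4 + 2x^3 + 6x^2 + 4

6x^4 + 2x^3 + 6x^2 + 4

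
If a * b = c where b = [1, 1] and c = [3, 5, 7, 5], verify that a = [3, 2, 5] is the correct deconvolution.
Forward-compute [3, 2, 5] * [1, 1]: c[0] = 3×1 = 3; c[1] = 3×1 + 2×1 = 5; c[2] = 2×1 + 5×1 = 7; c[3] = 5×1 = 5 → [3, 5, 7, 5]. Matches given c = [3, 5, 7, 5], so verified.

Verified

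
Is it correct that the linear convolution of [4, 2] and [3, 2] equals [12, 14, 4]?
Recompute linear convolution of [4, 2] and [3, 2]: y[0] = 4×3 = 12; y[1] = 4×2 + 2×3 = 14; y[2] = 2×2 = 4 → [12, 14, 4]. Given [12, 14, 4] matches, so answer: Yes

Yes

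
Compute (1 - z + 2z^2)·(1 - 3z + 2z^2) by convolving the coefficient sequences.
Ascending coefficients: a = [1, -1, 2], b = [1, -3, 2]. c[0] = 1×1 = 1; c[1] = 1×-3 + -1×1 = -4; c[2] = 1×2 + -1×-3 + 2×1 = 7; c[3] = -1×2 + 2×-3 = -8; c[4] = 2×2 = 4. Result coefficients: [1, -4, 7, -8, 4] → 1 - 4z + 7z^2 - 8z^3 + 4z^4

1 - 4z + 7z^2 - 8z^3 + 4z^4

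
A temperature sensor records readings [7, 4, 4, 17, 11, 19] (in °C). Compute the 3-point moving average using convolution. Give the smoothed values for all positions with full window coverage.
3-point moving average kernel = [1, 1, 1]. Apply in 'valid' mode (full window coverage): avg[0] = (7 + 4 + 4) / 3 = 5.0; avg[1] = (4 + 4 + 17) / 3 = 8.33; avg[2] = (4 + 17 + 11) / 3 = 10.67; avg[3] = (17 + 11 + 19) / 3 = 15.67. Smoothed values: [5.0, 8.33, 10.67, 15.67]

[5.0, 8.33, 10.67, 15.67]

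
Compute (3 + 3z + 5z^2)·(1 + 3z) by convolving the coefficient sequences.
Ascending coefficients: a = [3, 3, 5], b = [1, 3]. c[0] = 3×1 = 3; c[1] = 3×3 + 3×1 = 12; c[2] = 3×3 + 5×1 = 14; c[3] = 5×3 = 15. Result coefficients: [3, 12, 14, 15] → 3 + 12z + 14z^2 + 15z^3

3 + 12z + 14z^2 + 15z^3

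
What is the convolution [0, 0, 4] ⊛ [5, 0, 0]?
y[0] = 0×5 = 0; y[1] = 0×0 + 0×5 = 0; y[2] = 0×0 + 0×0 + 4×5 = 20; y[3] = 0×0 + 4×0 = 0; y[4] = 4×0 = 0

[0, 0, 20, 0, 0]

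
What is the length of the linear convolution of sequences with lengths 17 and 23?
Linear/full convolution length: m + n - 1 = 17 + 23 - 1 = 39

39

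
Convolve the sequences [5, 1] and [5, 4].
y[0] = 5×5 = 25; y[1] = 5×4 + 1×5 = 25; y[2] = 1×4 = 4

[25, 25, 4]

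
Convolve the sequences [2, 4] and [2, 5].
y[0] = 2×2 = 4; y[1] = 2×5 + 4×2 = 18; y[2] = 4×5 = 20

[4, 18, 20]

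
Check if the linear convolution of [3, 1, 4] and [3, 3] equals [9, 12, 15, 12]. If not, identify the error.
Recompute linear convolution of [3, 1, 4] and [3, 3]: y[0] = 3×3 = 9; y[1] = 3×3 + 1×3 = 12; y[2] = 1×3 + 4×3 = 15; y[3] = 4×3 = 12 → [9, 12, 15, 12]. Given [9, 12, 15, 12] matches, so answer: Yes

Yes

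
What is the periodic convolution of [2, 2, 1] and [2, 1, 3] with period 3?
Use y[k] = Σ_j a[j]·b[(k-j) mod 3]. y[0] = 2×2 + 2×3 + 1×1 = 11; y[1] = 2×1 + 2×2 + 1×3 = 9; y[2] = 2×3 + 2×1 + 1×2 = 10. Result: [11, 9, 10]

[11, 9, 10]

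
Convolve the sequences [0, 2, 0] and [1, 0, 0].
y[0] = 0×1 = 0; y[1] = 0×0 + 2×1 = 2; y[2] = 0×0 + 2×0 + 0×1 = 0; y[3] = 2×0 + 0×0 = 0; y[4] = 0×0 = 0

[0, 2, 0, 0, 0]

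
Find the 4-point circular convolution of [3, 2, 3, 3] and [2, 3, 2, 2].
Use y[k] = Σ_j f[j]·g[(k-j) mod 4]. y[0] = 3×2 + 2×2 + 3×2 + 3×3 = 25; y[1] = 3×3 + 2×2 + 3×2 + 3×2 = 25; y[2] = 3×2 + 2×3 + 3×2 + 3×2 = 24; y[3] = 3×2 + 2×2 + 3×3 + 3×2 = 25. Result: [25, 25, 24, 25]

[25, 25, 24, 25]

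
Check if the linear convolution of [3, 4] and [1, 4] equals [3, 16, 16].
Recompute linear convolution of [3, 4] and [1, 4]: y[0] = 3×1 = 3; y[1] = 3×4 + 4×1 = 16; y[2] = 4×4 = 16 → [3, 16, 16]. Given [3, 16, 16] matches, so answer: Yes

Yes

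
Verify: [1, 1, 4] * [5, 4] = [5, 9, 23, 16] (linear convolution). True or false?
Recompute linear convolution of [1, 1, 4] and [5, 4]: y[0] = 1×5 = 5; y[1] = 1×4 + 1×5 = 9; y[2] = 1×4 + 4×5 = 24; y[3] = 4×4 = 16 → [5, 9, 24, 16]. Compare to given [5, 9, 23, 16]: they differ at index 2: given 23, correct 24, so answer: No

No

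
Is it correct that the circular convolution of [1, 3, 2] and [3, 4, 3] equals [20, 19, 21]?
Recompute circular convolution of [1, 3, 2] and [3, 4, 3]: y[0] = 1×3 + 3×3 + 2×4 = 20; y[1] = 1×4 + 3×3 + 2×3 = 19; y[2] = 1×3 + 3×4 + 2×3 = 21 → [20, 19, 21]. Given [20, 19, 21] matches, so answer: Yes

Yes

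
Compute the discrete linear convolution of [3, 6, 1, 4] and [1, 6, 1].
y[0] = 3×1 = 3; y[1] = 3×6 + 6×1 = 24; y[2] = 3×1 + 6×6 + 1×1 = 40; y[3] = 6×1 + 1×6 + 4×1 = 16; y[4] = 1×1 + 4×6 = 25; y[5] = 4×1 = 4

[3, 24, 40, 16, 25, 4]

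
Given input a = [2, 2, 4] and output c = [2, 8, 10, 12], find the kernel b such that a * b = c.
Output length 4 = len(a) + len(b) - 1 ⇒ len(b) = 2. Solve b forward using b[k] = (c[k] - Σ_{i≥1} a[i]·b[k-i]) / a[0]: b[0] = c[0] / a[0] = 2 / 2 = 1; b[1] = (c[1] - 2×1) / a[0] = (8 - 2×1) / 2 = 3. So b = [1, 3]. Forward-check [2, 2, 4] * [1, 3]: c[0] = 2×1 = 2; c[1] = 2×3 + 2×1 = 8; c[2] = 2×3 + 4×1 = 10; c[3] = 4×3 = 12 → [2, 8, 10, 12] ✓

[1, 3]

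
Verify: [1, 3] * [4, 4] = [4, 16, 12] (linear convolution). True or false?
Recompute linear convolution of [1, 3] and [4, 4]: y[0] = 1×4 = 4; y[1] = 1×4 + 3×4 = 16; y[2] = 3×4 = 12 → [4, 16, 12]. Given [4, 16, 12] matches, so answer: Yes

Yes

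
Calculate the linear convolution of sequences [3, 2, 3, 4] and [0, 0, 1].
y[0] = 3×0 = 0; y[1] = 3×0 + 2×0 = 0; y[2] = 3×1 + 2×0 + 3×0 = 3; y[3] = 2×1 + 3×0 + 4×0 = 2; y[4] = 3×1 + 4×0 = 3; y[5] = 4×1 = 4

[0, 0, 3, 2, 3, 4]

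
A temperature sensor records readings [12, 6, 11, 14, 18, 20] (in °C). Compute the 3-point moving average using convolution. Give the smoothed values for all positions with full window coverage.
3-point moving average kernel = [1, 1, 1]. Apply in 'valid' mode (full window coverage): avg[0] = (12 + 6 + 11) / 3 = 9.67; avg[1] = (6 + 11 + 14) / 3 = 10.33; avg[2] = (11 + 14 + 18) / 3 = 14.33; avg[3] = (14 + 18 + 20) / 3 = 17.33. Smoothed values: [9.67, 10.33, 14.33, 17.33]

[9.67, 10.33, 14.33, 17.33]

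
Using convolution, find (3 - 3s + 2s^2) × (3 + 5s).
Ascending coefficients: a = [3, -3, 2], b = [3, 5]. c[0] = 3×3 = 9; c[1] = 3×5 + -3×3 = 6; c[2] = -3×5 + 2×3 = -9; c[3] = 2×5 = 10. Result coefficients: [9, 6, -9, 10] → 9 + 6s - 9s^2 + 10s^3

9 + 6s - 9s^2 + 10s^3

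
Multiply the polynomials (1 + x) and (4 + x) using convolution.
Ascending coefficients: a = [1, 1], b = [4, 1]. c[0] = 1×4 = 4; c[1] = 1×1 + 1×4 = 5; c[2] = 1×1 = 1. Result coefficients: [4, 5, 1] → 4 + 5x + x^2

4 + 5x + x^2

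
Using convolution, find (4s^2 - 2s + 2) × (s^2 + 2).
Ascending coefficients: a = [2, -2, 4], b = [2, 0, 1]. c[0] = 2×2 = 4; c[1] = 2×0 + -2×2 = -4; c[2] = 2×1 + -2×0 + 4×2 = 10; c[3] = -2×1 + 4×0 = -2; c[4] = 4×1 = 4. Result coefficients: [4, -4, 10, -2, 4] → 4s^4 - 2s^3 + 10s^2 - 4s + 4

4s^4 - 2s^3 + 10s^2 - 4s + 4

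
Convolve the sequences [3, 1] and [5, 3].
y[0] = 3×5 = 15; y[1] = 3×3 + 1×5 = 14; y[2] = 1×3 = 3

[15, 14, 3]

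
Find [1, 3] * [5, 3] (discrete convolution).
y[0] = 1×5 = 5; y[1] = 1×3 + 3×5 = 18; y[2] = 3×3 = 9

[5, 18, 9]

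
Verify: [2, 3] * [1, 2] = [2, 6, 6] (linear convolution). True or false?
Recompute linear convolution of [2, 3] and [1, 2]: y[0] = 2×1 = 2; y[1] = 2×2 + 3×1 = 7; y[2] = 3×2 = 6 → [2, 7, 6]. Compare to given [2, 6, 6]: they differ at index 1: given 6, correct 7, so answer: No

No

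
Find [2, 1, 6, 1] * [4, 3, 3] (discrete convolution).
y[0] = 2×4 = 8; y[1] = 2×3 + 1×4 = 10; y[2] = 2×3 + 1×3 + 6×4 = 33; y[3] = 1×3 + 6×3 + 1×4 = 25; y[4] = 6×3 + 1×3 = 21; y[5] = 1×3 = 3

[8, 10, 33, 25, 21, 3]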